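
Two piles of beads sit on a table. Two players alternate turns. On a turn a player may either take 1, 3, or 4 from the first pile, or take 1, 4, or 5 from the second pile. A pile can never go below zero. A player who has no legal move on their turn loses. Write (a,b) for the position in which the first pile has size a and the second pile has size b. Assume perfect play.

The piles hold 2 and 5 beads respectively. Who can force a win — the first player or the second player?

Compute win/loss labels from the base case upward. A position with no move is L. Any other position is W if it can reach an L in one move, else L.
No move ever increases a pile, so every position that can arise here has a ≤ 2 and b ≤ 5; it is enough to label the cells with 0 ≤ a ≤ 2 and 0 ≤ b ≤ 5.
Every move lowers a or b (never raises either), so fill the grid row by row in increasing a, and left to right within a row: each cell's successors are then already labelled.
      b=0  b=1  b=2  b=3  b=4  b=5
a=0:    L    W    L    W    W    W
a=1:    W    L    W    L    W    W
a=2:    L    W    L    W    W    W
Cells with no legal move (terminal, hence L): (0,0).
The remaining L cells, each justified by listing all of its moves:
(0,2): only reaches (0,1)(W), which is W → L
(1,1): only reaches (0,1)(W), (1,0)(W), all W → L
(1,3): only reaches (0,3)(W), (1,2)(W), all W → L
(2,0): only reaches (1,0)(W), which is W → L
(2,2): only reaches (1,2)(W), (2,1)(W), all W → L
Every other cell has at least one move into one of the L cells above, so it is W.
From (2,5) the player to move can move to (2,0), reaching an L position.

The first player wins.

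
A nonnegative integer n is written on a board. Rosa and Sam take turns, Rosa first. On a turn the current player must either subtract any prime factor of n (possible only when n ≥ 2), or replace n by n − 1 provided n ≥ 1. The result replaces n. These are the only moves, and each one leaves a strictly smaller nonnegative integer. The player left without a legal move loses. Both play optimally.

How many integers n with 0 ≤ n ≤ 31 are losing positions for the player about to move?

Build the W/L table. Terminal = L. A non-terminal position is W if it has a move to some L; otherwise it is L.
n=0: no move → L
n=1: →0(L), so W
n=2: →0(L), so W
n=3: →0(L), so W
n=4: →2(W), 3(W) — all W, so L
n=5: →0(L), so W
n=6: →4(L), so W
n=7: →0(L), so W
n=8: →6(W), 7(W) — all W, so L
n=9: →8(L), so W
n=10: →8(L), so W
n=11: →0(L), so W
n=12: →9(W), 10(W), 11(W) — all W, so L
n=13: →0(L), so W
n=14: →12(L), so W
n=15: →12(L), so W
n=16: →14(W), 15(W) — all W, so L
n=17: →0(L), so W
n=18: →16(L), so W
n=19: →0(L), so W
n=20: →15(W), 18(W), 19(W) — all W, so L
n=21: →20(L), so W
n=22: →20(L), so W
n=23: →0(L), so W
n=24: →21(W), 22(W), 23(W) — all W, so L
n=25: →20(L), so W
n=26: →24(L), so W
n=27: →24(L), so W
n=28: →21(W), 26(W), 27(W) — all W, so L
n=29: →0(L), so W
n=30: →28(L), so W
n=31: →0(L), so W
L entries with 0 ≤ n ≤ 31: n = 0, 4, 8, 12, 16, 20, 24, 28; that makes 8.

8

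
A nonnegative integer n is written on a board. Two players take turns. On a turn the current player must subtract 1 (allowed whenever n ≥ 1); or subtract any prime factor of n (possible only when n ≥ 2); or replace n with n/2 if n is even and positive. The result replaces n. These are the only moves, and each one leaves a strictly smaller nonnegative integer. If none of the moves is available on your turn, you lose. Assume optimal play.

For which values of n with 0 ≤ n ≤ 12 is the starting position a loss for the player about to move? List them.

0, 4, 9

Work bottom-up. With no move the player to move loses. Otherwise the position is W if at least one move leads to an L position for the opponent, and L if every move leads to a W.
n=0: no move → L
n=1: reaches L-position 0 → W
n=2: reaches L-position 0 → W
n=3: reaches L-position 0 → W
n=4: only reaches 2(W), 3(W), all W → L
n=5: reaches L-position 0 → W
n=6: reaches L-position 4 → W
n=7: reaches L-position 0 → W
n=8: reaches L-position 4 → W
n=9: only reaches 6(W), 8(W), all W → L
n=10: reaches L-position 9 → W
n=11: reaches L-position 0 → W
n=12: reaches L-position 9 → W
Reading off the rows marked L gives the requested list; there are 3 such values of n.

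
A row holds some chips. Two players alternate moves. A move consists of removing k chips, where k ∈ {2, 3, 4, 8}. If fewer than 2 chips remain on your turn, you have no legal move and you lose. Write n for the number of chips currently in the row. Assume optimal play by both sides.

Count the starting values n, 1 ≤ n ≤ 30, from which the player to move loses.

Build the W/L table. Terminal = L. A non-terminal position is W if it has a move to some L; otherwise it is L.
n=0: no move → L
n=1: no move → L
n=2: reaches L-position 0 → W
n=3: reaches L-position 1 → W
n=4: reaches L-position 1 → W
n=5: reaches L-position 1 → W
n=6: only reaches 4(W), 3(W), 2(W), all W → L
n=7: only reaches 5(W), 4(W), 3(W), all W → L
n=8: reaches L-position 6 → W
n=9: reaches L-position 7 → W
n=10: reaches L-position 7 → W
n=11: reaches L-position 7 → W
n=12: only reaches 10(W), 9(W), 8(W), 4(W), all W → L
n=13: only reaches 11(W), 10(W), 9(W), 5(W), all W → L
n=14: reaches L-position 12 → W
n=15: reaches L-position 13 → W
n=16: reaches L-position 13 → W
n=17: reaches L-position 13 → W
n=18: only reaches 16(W), 15(W), 14(W), 10(W), all W → L
n=19: only reaches 17(W), 16(W), 15(W), 11(W), all W → L
n=20: reaches L-position 18 → W
n=21: reaches L-position 19 → W
n=22: reaches L-position 19 → W
n=23: reaches L-position 19 → W
n=24: only reaches 22(W), 21(W), 20(W), 16(W), all W → L
n=25: only reaches 23(W), 22(W), 21(W), 17(W), all W → L
n=26: reaches L-position 24 → W
n=27: reaches L-position 25 → W
n=28: reaches L-position 25 → W
n=29: reaches L-position 25 → W
n=30: only reaches 28(W), 27(W), 26(W), 22(W), all W → L
L entries with 1 ≤ n ≤ 30 (n=0 is outside the asked range and is not counted): n = 1, 6, 7, 12, 13, 18, 19, 24, 25, 30; that makes 10.

10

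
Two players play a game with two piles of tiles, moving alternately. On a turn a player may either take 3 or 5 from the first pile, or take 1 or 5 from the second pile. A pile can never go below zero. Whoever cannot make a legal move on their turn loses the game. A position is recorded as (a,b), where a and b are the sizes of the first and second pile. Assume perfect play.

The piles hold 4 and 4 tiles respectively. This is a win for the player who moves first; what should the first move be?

Move to (1,4).

Compute win/loss labels from the base case upward. A position with no move is L. Any other position is W if it can reach an L in one move, else L.
No move ever increases a pile, so every position that can arise here has a ≤ 4 and b ≤ 4; it is enough to label the cells with 0 ≤ a ≤ 4 and 0 ≤ b ≤ 4.
Every move lowers a or b (never raises either), so fill the grid row by row in increasing a, and left to right within a row: each cell's successors are then already labelled.
      b=0  b=1  b=2  b=3  b=4
a=0:    L    W    L    W    L
a=1:    L    W    L    W    L
a=2:    L    W    L    W    L
a=3:    W    L    W    L    W
a=4:    W    L    W    L    W
Cells with no legal move (terminal, hence L): (0,0), (1,0), (2,0).
The remaining L cells, each justified by listing all of its moves:
(0,2): L (sole option (0,1)(W) is W)
(0,4): L (sole option (0,3)(W) is W)
(1,2): L (sole option (1,1)(W) is W)
(1,4): L (sole option (1,3)(W) is W)
(2,2): L (sole option (2,1)(W) is W)
(2,4): L (sole option (2,3)(W) is W)
(3,1): L (options (0,1)(W), (3,0)(W) are all W)
(3,3): L (options (0,3)(W), (3,2)(W) are all W)
(4,1): L (options (1,1)(W), (4,0)(W) are all W)
(4,3): L (options (1,3)(W), (4,2)(W) are all W)
Every other cell has at least one move into one of the L cells above, so it is W.
From (4,4), the L positions reachable in one move are: (1,4), (4,3). Any move reaching one of these is winning.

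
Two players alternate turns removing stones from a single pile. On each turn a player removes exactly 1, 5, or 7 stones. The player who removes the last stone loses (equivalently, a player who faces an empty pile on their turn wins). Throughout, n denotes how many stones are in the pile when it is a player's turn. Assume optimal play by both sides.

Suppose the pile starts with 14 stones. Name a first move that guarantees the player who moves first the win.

Remove 1, leaving 13.

Positions with no move are W. A position that does have a move is losing for the player to move precisely when every available move leads to a winning position for the opponent. Fill in the labels:
n=0: no move; the opponent has just taken the last stone and therefore loses → W
n=1: the only move is to 0(W), a W ⇒ L
n=2: can move to 1, which is L ⇒ W
n=3: the only move is to 2(W), a W ⇒ L
n=4: can move to 3, which is L ⇒ W
n=5: moves to 4(W), 0(W); every one is W ⇒ L
n=6: can move to 5, which is L ⇒ W
n=7: moves to 6(W), 2(W), 0(W); every one is W ⇒ L
n=8: can move to 7, which is L ⇒ W
n=9: moves to 8(W), 4(W), 2(W); every one is W ⇒ L
n=10: can move to 9, which is L ⇒ W
n=11: moves to 10(W), 6(W), 4(W); every one is W ⇒ L
n=12: can move to 11, which is L ⇒ W
n=13: moves to 12(W), 8(W), 6(W); every one is W ⇒ L
n=14: can move to 13, which is L ⇒ W
From 14, the L positions reachable in one move are: 13, 9, 7. Any move reaching one of these is winning.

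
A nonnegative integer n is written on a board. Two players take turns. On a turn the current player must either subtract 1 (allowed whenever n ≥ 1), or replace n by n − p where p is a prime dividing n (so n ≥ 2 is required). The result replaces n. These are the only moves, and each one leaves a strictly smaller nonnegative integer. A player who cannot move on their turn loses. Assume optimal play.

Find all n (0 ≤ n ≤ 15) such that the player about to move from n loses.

Build the W/L table. Terminal = L. A non-terminal position is W if it has a move to some L; otherwise it is L.
n=0: no move → L
n=1: W (go to 0, an L position)
n=2: W (go to 0, an L position)
n=3: W (go to 0, an L position)
n=4: L (options 2(W), 3(W) are all W)
n=5: W (go to 0, an L position)
n=6: W (go to 4, an L position)
n=7: W (go to 0, an L position)
n=8: L (options 6(W), 7(W) are all W)
n=9: W (go to 8, an L position)
n=10: W (go to 8, an L position)
n=11: W (go to 0, an L position)
n=12: L (options 9(W), 10(W), 11(W) are all W)
n=13: W (go to 0, an L position)
n=14: W (go to 12, an L position)
n=15: W (go to 12, an L position)
The losing starting values of n are exactly the entries labelled L in this table (4 of them).

0, 4, 8, 12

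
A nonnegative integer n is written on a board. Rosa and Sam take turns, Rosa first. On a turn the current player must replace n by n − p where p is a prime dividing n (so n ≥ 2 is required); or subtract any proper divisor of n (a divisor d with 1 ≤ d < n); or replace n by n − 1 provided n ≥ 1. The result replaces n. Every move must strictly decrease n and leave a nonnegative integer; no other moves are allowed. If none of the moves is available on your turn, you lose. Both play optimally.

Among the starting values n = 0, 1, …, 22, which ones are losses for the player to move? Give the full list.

Positions with no move are L. A position that does have a move is losing for the player to move precisely when every available move leads to a winning position for the opponent. Fill in the labels:
n=0: no move → L
n=1: reaches L-position 0 → W
n=2: reaches L-position 0 → W
n=3: reaches L-position 0 → W
n=4: only reaches 2(W), 3(W), all W → L
n=5: reaches L-position 0 → W
n=6: reaches L-position 4 → W
n=7: reaches L-position 0 → W
n=8: reaches L-position 4 → W
n=9: only reaches 6(W), 8(W), all W → L
n=10: reaches L-position 9 → W
n=11: reaches L-position 0 → W
n=12: reaches L-position 9 → W
n=13: reaches L-position 0 → W
n=14: only reaches 7(W), 12(W), 13(W), all W → L
n=15: reaches L-position 14 → W
n=16: reaches L-position 14 → W
n=17: reaches L-position 0 → W
n=18: reaches L-position 9 → W
n=19: reaches L-position 0 → W
n=20: only reaches 10(W), 15(W), 16(W), 18(W), 19(W), all W → L
n=21: reaches L-position 14 → W
n=22: reaches L-position 20 → W
The losing starting values of n are exactly the entries labelled L in this table (5 of them).

0, 4, 9, 14, 20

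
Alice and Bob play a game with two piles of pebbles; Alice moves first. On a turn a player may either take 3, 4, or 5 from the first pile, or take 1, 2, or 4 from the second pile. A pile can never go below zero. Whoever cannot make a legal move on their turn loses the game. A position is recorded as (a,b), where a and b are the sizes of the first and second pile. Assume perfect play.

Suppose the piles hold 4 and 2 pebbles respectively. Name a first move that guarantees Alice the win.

Move to (4,1).

Work bottom-up. With no move the player to move loses. Otherwise the position is W if at least one move leads to an L position for the opponent, and L if every move leads to a W.
No move ever increases a pile, so every position that can arise here has a ≤ 4 and b ≤ 2; it is enough to label the cells with 0 ≤ a ≤ 4 and 0 ≤ b ≤ 2.
Every move lowers a or b (never raises either), so fill the grid row by row in increasing a, and left to right within a row: each cell's successors are then already labelled.
      b=0  b=1  b=2
a=0:    L    W    W
a=1:    L    W    W
a=2:    L    W    W
a=3:    W    L    W
a=4:    W    L    W
Cells with no legal move (terminal, hence L): (0,0), (1,0), (2,0).
The remaining L cells, each justified by listing all of its moves:
(3,1): →(0,1)(W), (3,0)(W) — all W, so L
(4,1): →(1,1)(W), (0,1)(W), (4,0)(W) — all W, so L
Every other cell has at least one move into one of the L cells above, so it is W.
From (4,2), the L positions reachable in one move are: (4,1).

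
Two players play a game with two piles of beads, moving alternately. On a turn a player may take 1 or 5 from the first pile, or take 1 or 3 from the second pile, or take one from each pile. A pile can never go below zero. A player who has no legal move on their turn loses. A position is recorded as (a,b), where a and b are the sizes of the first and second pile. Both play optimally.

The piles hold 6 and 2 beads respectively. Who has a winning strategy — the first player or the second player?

Work bottom-up. With no move the player to move loses. Otherwise the position is W if at least one move leads to an L position for the opponent, and L if every move leads to a W.
No move ever increases a pile, so every position that can arise here has a ≤ 6 and b ≤ 2; it is enough to label the cells with 0 ≤ a ≤ 6 and 0 ≤ b ≤ 2.
Every move lowers a or b (never raises either), so fill the grid row by row in increasing a, and left to right within a row: each cell's successors are then already labelled.
      b=0  b=1  b=2
a=0:    L    W    L
a=1:    W    W    W
a=2:    L    W    L
a=3:    W    W    W
a=4:    L    W    L
a=5:    W    W    W
a=6:    L    W    L
Cells with no legal move (terminal, hence L): (0,0).
The remaining L cells, each justified by listing all of its moves:
(0,2): →(0,1)(W) only, which is W, so L
(2,0): →(1,0)(W) only, which is W, so L
(2,2): →(1,2)(W), (2,1)(W), (1,1)(W) — all W, so L
(4,0): →(3,0)(W) only, which is W, so L
(4,2): →(3,2)(W), (4,1)(W), (3,1)(W) — all W, so L
(6,0): →(5,0)(W), (1,0)(W) — all W, so L
(6,2): →(5,2)(W), (1,2)(W), (6,1)(W), (5,1)(W) — all W, so L
Every other cell has at least one move into one of the L cells above, so it is W.
Every move from (6,2) reaches a W position, so the mover loses.

The second player wins.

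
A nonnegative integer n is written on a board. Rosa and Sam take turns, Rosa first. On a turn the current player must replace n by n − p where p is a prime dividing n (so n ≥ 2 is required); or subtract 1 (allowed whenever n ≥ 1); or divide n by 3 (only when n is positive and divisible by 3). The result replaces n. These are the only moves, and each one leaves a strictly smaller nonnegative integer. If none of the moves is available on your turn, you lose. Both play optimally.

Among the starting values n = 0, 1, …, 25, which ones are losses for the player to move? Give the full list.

0, 4, 8, 14, 18, 22, 25

Compute win/loss labels from the base case upward. A position with no move is L. Any other position is W if it can reach an L in one move, else L.
n=0: no move → L
n=1: W (go to 0, an L position)
n=2: W (go to 0, an L position)
n=3: W (go to 0, an L position)
n=4: L (options 2(W), 3(W) are all W)
n=5: W (go to 0, an L position)
n=6: W (go to 4, an L position)
n=7: W (go to 0, an L position)
n=8: L (options 6(W), 7(W) are all W)
n=9: W (go to 8, an L position)
n=10: W (go to 8, an L position)
n=11: W (go to 0, an L position)
n=12: W (go to 4, an L position)
n=13: W (go to 0, an L position)
n=14: L (options 7(W), 12(W), 13(W) are all W)
n=15: W (go to 14, an L position)
n=16: W (go to 14, an L position)
n=17: W (go to 0, an L position)
n=18: L (options 6(W), 15(W), 16(W), 17(W) are all W)
n=19: W (go to 0, an L position)
n=20: W (go to 18, an L position)
n=21: W (go to 14, an L position)
n=22: L (options 11(W), 20(W), 21(W) are all W)
n=23: W (go to 0, an L position)
n=24: W (go to 8, an L position)
n=25: L (options 20(W), 24(W) are all W)
Reading off the rows marked L gives the requested list; there are 7 such values of n.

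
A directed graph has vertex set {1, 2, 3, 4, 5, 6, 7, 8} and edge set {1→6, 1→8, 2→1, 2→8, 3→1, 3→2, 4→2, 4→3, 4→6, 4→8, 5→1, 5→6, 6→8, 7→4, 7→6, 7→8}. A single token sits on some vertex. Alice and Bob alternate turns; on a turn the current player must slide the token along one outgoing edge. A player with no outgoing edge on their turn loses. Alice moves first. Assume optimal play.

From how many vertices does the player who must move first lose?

3

Build the W/L table. Terminal = L. A non-terminal position is W if it has a move to some L; otherwise it is L.
Every edge goes from a vertex to one that appears earlier in the order 8, 6, 1, 2, 3, 4, 7, 5, so processing vertices in that order labels each vertex after all of its successors.
8: no outgoing edge → L
6: reaches L-position 8 → W
1: reaches L-position 8 → W
2: reaches L-position 8 → W
3: only reaches 2(W), 1(W), all W → L
4: reaches L-position 3 → W
7: reaches L-position 8 → W
5: only reaches 1(W), 6(W), all W → L
The L vertices are 3, 5, 8; that is 3 in all.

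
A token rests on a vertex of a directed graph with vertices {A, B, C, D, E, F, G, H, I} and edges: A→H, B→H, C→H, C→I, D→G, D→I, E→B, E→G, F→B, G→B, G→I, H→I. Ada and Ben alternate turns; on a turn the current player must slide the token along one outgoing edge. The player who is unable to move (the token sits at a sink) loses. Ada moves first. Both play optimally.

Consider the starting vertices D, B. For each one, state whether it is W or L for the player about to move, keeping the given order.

Build the W/L table. Terminal = L. A non-terminal position is W if it has a move to some L; otherwise it is L.
Every edge goes from a vertex to one that appears earlier in the order I, H, B, G, D, C, F, A, E, so processing vertices in that order labels each vertex after all of its successors.
I: no outgoing edge → L
H: can move to I, which is L ⇒ W
B: the only move is to H(W), a W ⇒ L
G: can move to B, which is L ⇒ W
D: can move to I, which is L ⇒ W
C: can move to I, which is L ⇒ W
F: can move to B, which is L ⇒ W
A: the only move is to H(W), a W ⇒ L
E: can move to B, which is L ⇒ W

D: W, B: L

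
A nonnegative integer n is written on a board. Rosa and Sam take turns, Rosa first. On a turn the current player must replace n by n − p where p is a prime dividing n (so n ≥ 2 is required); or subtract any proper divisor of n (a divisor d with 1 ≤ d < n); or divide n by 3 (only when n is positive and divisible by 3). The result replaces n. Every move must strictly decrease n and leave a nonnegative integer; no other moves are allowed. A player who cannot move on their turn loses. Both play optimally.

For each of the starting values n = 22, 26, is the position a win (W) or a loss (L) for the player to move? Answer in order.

22: W, 26: L

Build the W/L table. Terminal = L. A non-terminal position is W if it has a move to some L; otherwise it is L.
n=0: no move → L
n=1: no move → L
n=2: →0(L), so W
n=3: →0(L), so W
n=4: →2(W), 3(W) — all W, so L
n=5: →0(L), so W
n=6: →4(L), so W
n=7: →0(L), so W
n=8: →4(L), so W
n=9: →3(W), 6(W), 8(W) — all W, so L
n=10: →9(L), so W
n=11: →0(L), so W
n=12: →4(L), so W
n=13: →0(L), so W
n=14: →7(W), 12(W), 13(W) — all W, so L
n=15: →14(L), so W
n=16: →14(L), so W
n=17: →0(L), so W
n=18: →9(L), so W
n=19: →0(L), so W
n=20: →10(W), 15(W), 16(W), 18(W), 19(W) — all W, so L
n=21: →14(L), so W
n=22: →20(L), so W
n=23: →0(L), so W
n=24: →20(L), so W
n=25: →20(L), so W
n=26: →13(W), 24(W), 25(W) — all W, so L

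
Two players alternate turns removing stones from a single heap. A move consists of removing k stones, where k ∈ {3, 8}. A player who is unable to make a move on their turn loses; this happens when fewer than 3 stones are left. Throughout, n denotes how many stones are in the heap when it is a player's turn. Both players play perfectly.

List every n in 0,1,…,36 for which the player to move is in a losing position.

Work bottom-up. With no move the player to move loses. Otherwise the position is W if at least one move leads to an L position for the opponent, and L if every move leads to a W.
n=0: no move → L
n=1: no move → L
n=2: no move → L
n=3: →0(L), so W
n=4: →1(L), so W
n=5: →2(L), so W
n=6: →3(W) only, which is W, so L
n=7: →4(W) only, which is W, so L
n=8: →0(L), so W
n=9: →6(L), so W
n=10: →7(L), so W
n=11: →8(W), 3(W) — all W, so L
n=12: →9(W), 4(W) — all W, so L
n=13: →10(W), 5(W) — all W, so L
n=14: →11(L), so W
n=15: →12(L), so W
n=16: →13(L), so W
n=17: →14(W), 9(W) — all W, so L
n=18: →15(W), 10(W) — all W, so L
n=19: →11(L), so W
n=20: →17(L), so W
n=21: →18(L), so W
n=22: →19(W), 14(W) — all W, so L
n=23: →20(W), 15(W) — all W, so L
n=24: →21(W), 16(W) — all W, so L
n=25: →22(L), so W
n=26: →23(L), so W
n=27: →24(L), so W
n=28: →25(W), 20(W) — all W, so L
n=29: →26(W), 21(W) — all W, so L
n=30: →22(L), so W
n=31: →28(L), so W
n=32: →29(L), so W
n=33: →30(W), 25(W) — all W, so L
n=34: →31(W), 26(W) — all W, so L
n=35: →32(W), 27(W) — all W, so L
n=36: →33(L), so W
Reading off the rows marked L gives the requested list; there are 18 such values of n.

0, 1, 2, 6, 7, 11, 12, 13, 17, 18, 22, 23, 24, 28, 29, 33, 34, 35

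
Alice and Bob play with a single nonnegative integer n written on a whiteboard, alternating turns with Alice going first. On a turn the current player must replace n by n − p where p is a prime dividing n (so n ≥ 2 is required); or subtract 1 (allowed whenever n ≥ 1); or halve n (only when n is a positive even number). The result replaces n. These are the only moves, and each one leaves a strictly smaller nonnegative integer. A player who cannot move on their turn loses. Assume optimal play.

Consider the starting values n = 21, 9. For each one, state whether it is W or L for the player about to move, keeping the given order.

Build the W/L table. Terminal = L. A non-terminal position is W if it has a move to some L; otherwise it is L.
n=0: no move → L
n=1: W (go to 0, an L position)
n=2: W (go to 0, an L position)
n=3: W (go to 0, an L position)
n=4: L (options 2(W), 3(W) are all W)
n=5: W (go to 0, an L position)
n=6: W (go to 4, an L position)
n=7: W (go to 0, an L position)
n=8: W (go to 4, an L position)
n=9: L (options 6(W), 8(W) are all W)
n=10: W (go to 9, an L position)
n=11: W (go to 0, an L position)
n=12: W (go to 9, an L position)
n=13: W (go to 0, an L position)
n=14: L (options 7(W), 12(W), 13(W) are all W)
n=15: W (go to 14, an L position)
n=16: W (go to 14, an L position)
n=17: W (go to 0, an L position)
n=18: W (go to 9, an L position)
n=19: W (go to 0, an L position)
n=20: L (options 10(W), 15(W), 18(W), 19(W) are all W)
n=21: W (go to 14, an L position)

21: W, 9: L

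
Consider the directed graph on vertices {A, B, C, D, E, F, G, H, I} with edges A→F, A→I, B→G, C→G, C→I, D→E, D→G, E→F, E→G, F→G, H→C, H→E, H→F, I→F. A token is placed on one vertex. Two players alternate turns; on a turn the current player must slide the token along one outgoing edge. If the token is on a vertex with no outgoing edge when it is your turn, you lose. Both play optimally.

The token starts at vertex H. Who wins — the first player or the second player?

The second player wins.

Label each position W (a win for the player to move) or L (a loss). A position with no legal move is L; any other position is W exactly when some move reaches an L, and L when every move reaches a W.
Every edge goes from a vertex to one that appears earlier in the order G, F, I, E, A, C, B, H, D, so processing vertices in that order labels each vertex after all of its successors.
G: no outgoing edge → L
F: reaches L-position G → W
I: only reaches F(W), which is W → L
E: reaches L-position G → W
A: reaches L-position I → W
C: reaches L-position I → W
B: reaches L-position G → W
H: only reaches C(W), E(W), F(W), all W → L
D: reaches L-position G → W
Every move from H reaches a W position, so the mover loses.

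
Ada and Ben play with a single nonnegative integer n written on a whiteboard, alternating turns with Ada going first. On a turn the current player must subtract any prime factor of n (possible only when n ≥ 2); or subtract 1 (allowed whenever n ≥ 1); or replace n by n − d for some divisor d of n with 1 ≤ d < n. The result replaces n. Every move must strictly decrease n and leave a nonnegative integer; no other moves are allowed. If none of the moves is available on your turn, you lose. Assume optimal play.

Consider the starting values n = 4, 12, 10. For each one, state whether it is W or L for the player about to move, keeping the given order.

4: L, 12: W, 10: W

Build the W/L table. Terminal = L. A non-terminal position is W if it has a move to some L; otherwise it is L.
n=0: no move → L
n=1: can move to 0, which is L ⇒ W
n=2: can move to 0, which is L ⇒ W
n=3: can move to 0, which is L ⇒ W
n=4: moves to 2(W), 3(W); every one is W ⇒ L
n=5: can move to 0, which is L ⇒ W
n=6: can move to 4, which is L ⇒ W
n=7: can move to 0, which is L ⇒ W
n=8: can move to 4, which is L ⇒ W
n=9: moves to 6(W), 8(W); every one is W ⇒ L
n=10: can move to 9, which is L ⇒ W
n=11: can move to 0, which is L ⇒ W
n=12: can move to 9, which is L ⇒ W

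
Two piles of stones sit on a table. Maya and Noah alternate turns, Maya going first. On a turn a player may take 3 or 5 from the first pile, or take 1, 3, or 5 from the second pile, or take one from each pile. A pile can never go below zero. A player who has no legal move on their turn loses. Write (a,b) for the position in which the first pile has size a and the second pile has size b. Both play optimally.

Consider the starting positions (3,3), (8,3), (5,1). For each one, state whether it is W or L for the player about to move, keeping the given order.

Compute win/loss labels from the base case upward. A position with no move is L. Any other position is W if it can reach an L in one move, else L.
No move ever increases a pile, so every position that can arise here has a ≤ 8 and b ≤ 3; it is enough to label the cells with 0 ≤ a ≤ 8 and 0 ≤ b ≤ 3.
Every move lowers a or b (never raises either), so fill the grid row by row in increasing a, and left to right within a row: each cell's successors are then already labelled.
      b=0  b=1  b=2  b=3
a=0:    L    W    L    W
a=1:    L    W    L    W
a=2:    L    W    L    W
a=3:    W    W    W    W
a=4:    W    L    W    L
a=5:    W    L    W    L
a=6:    W    L    W    L
a=7:    W    W    W    W
a=8:    L    W    L    W
Cells with no legal move (terminal, hence L): (0,0), (1,0), (2,0).
The remaining L cells, each justified by listing all of its moves:
(0,2): only reaches (0,1)(W), which is W → L
(1,2): only reaches (1,1)(W), (0,1)(W), all W → L
(2,2): only reaches (2,1)(W), (1,1)(W), all W → L
(4,1): only reaches (1,1)(W), (4,0)(W), (3,0)(W), all W → L
(4,3): only reaches (1,3)(W), (4,2)(W), (4,0)(W), (3,2)(W), all W → L
(5,1): only reaches (2,1)(W), (0,1)(W), (5,0)(W), (4,0)(W), all W → L
(5,3): only reaches (2,3)(W), (0,3)(W), (5,2)(W), (5,0)(W), (4,2)(W), all W → L
(6,1): only reaches (3,1)(W), (1,1)(W), (6,0)(W), (5,0)(W), all W → L
(6,3): only reaches (3,3)(W), (1,3)(W), (6,2)(W), (6,0)(W), (5,2)(W), all W → L
(8,0): only reaches (5,0)(W), (3,0)(W), all W → L
(8,2): only reaches (5,2)(W), (3,2)(W), (8,1)(W), (7,1)(W), all W → L
Every other cell has at least one move into one of the L cells above, so it is W.
(3,3): the move to (2,2) reaches an L cell, so W
(8,3): the move to (5,3) reaches an L cell, so W
(5,1): one of the L cells justified above, so L

(3,3): W, (8,3): W, (5,1): L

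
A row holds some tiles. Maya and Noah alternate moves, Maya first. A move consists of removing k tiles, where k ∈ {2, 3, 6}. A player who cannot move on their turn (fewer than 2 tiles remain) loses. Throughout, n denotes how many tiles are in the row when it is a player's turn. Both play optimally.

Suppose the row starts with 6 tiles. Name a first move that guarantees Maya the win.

Remove 6, leaving 0.

Classify positions by backward induction: terminal positions (no move available) are L. From any other position, the mover wins iff some move reaches an L.
n=0: no move → L
n=1: no move → L
n=2: W (go to 0, an L position)
n=3: W (go to 1, an L position)
n=4: W (go to 1, an L position)
n=5: L (options 3(W), 2(W) are all W)
n=6: W (go to 0, an L position)
From 6, the L positions reachable in one move are: 0.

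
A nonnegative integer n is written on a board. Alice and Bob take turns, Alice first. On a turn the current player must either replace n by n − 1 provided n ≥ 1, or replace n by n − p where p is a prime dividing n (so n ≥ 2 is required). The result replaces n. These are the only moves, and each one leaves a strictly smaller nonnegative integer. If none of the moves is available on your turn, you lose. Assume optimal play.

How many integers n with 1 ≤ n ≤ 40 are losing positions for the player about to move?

Classify positions by backward induction: terminal positions (no move available) are L. From any other position, the mover wins iff some move reaches an L.
n=0: no move → L
n=1: →0(L), so W
n=2: →0(L), so W
n=3: →0(L), so W
n=4: →2(W), 3(W) — all W, so L
n=5: →0(L), so W
n=6: →4(L), so W
n=7: →0(L), so W
n=8: →6(W), 7(W) — all W, so L
n=9: →8(L), so W
n=10: →8(L), so W
n=11: →0(L), so W
n=12: →9(W), 10(W), 11(W) — all W, so L
n=13: →0(L), so W
n=14: →12(L), so W
n=15: →12(L), so W
n=16: →14(W), 15(W) — all W, so L
n=17: →0(L), so W
n=18: →16(L), so W
n=19: →0(L), so W
n=20: →15(W), 18(W), 19(W) — all W, so L
n=21: →20(L), so W
n=22: →20(L), so W
n=23: →0(L), so W
n=24: →21(W), 22(W), 23(W) — all W, so L
n=25: →20(L), so W
n=26: →24(L), so W
n=27: →24(L), so W
n=28: →21(W), 26(W), 27(W) — all W, so L
n=29: →0(L), so W
n=30: →28(L), so W
n=31: →0(L), so W
n=32: →30(W), 31(W) — all W, so L
n=33: →32(L), so W
n=34: →32(L), so W
n=35: →28(L), so W
n=36: →33(W), 34(W), 35(W) — all W, so L
n=37: →0(L), so W
n=38: →36(L), so W
n=39: →36(L), so W
n=40: →35(W), 38(W), 39(W) — all W, so L
L entries with 1 ≤ n ≤ 40 (n=0 is outside the asked range and is not counted): n = 4, 8, 12, 16, 20, 24, 28, 32, 36, 40; that makes 10.

10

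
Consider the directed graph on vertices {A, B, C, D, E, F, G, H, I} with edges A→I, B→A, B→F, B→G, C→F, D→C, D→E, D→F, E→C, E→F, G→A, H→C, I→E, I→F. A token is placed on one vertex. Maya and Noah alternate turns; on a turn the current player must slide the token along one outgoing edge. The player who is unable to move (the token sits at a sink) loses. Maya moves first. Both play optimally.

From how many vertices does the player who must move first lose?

Positions with no move are L. A position that does have a move is losing for the player to move precisely when every available move leads to a winning position for the opponent. Fill in the labels:
Every edge goes from a vertex to one that appears earlier in the order F, C, E, D, I, A, G, H, B, so processing vertices in that order labels each vertex after all of its successors.
F: no outgoing edge → L
C: reaches L-position F → W
E: reaches L-position F → W
D: reaches L-position F → W
I: reaches L-position F → W
A: only reaches I(W), which is W → L
G: reaches L-position A → W
H: only reaches C(W), which is W → L
B: reaches L-position A → W
The L vertices are A, F, H; that is 3 in all.

3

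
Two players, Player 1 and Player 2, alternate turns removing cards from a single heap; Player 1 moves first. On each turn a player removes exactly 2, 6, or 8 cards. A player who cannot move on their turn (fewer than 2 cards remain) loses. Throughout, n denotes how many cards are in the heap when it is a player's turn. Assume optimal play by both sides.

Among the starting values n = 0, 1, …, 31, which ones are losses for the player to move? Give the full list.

0, 1, 4, 5, 14, 15, 18, 19, 28, 29

Use the standard recursion: the mover loses at a terminal position; elsewhere, the mover wins exactly when some move hands the opponent an L position.
n=0: no move → L
n=1: no move → L
n=2: W (go to 0, an L position)
n=3: W (go to 1, an L position)
n=4: L (sole option 2(W) is W)
n=5: L (sole option 3(W) is W)
n=6: W (go to 4, an L position)
n=7: W (go to 5, an L position)
n=8: W (go to 0, an L position)
n=9: W (go to 1, an L position)
n=10: W (go to 4, an L position)
n=11: W (go to 5, an L position)
n=12: W (go to 4, an L position)
n=13: W (go to 5, an L position)
n=14: L (options 12(W), 8(W), 6(W) are all W)
n=15: L (options 13(W), 9(W), 7(W) are all W)
n=16: W (go to 14, an L position)
n=17: W (go to 15, an L position)
n=18: L (options 16(W), 12(W), 10(W) are all W)
n=19: L (options 17(W), 13(W), 11(W) are all W)
n=20: W (go to 18, an L position)
n=21: W (go to 19, an L position)
n=22: W (go to 14, an L position)
n=23: W (go to 15, an L position)
n=24: W (go to 18, an L position)
n=25: W (go to 19, an L position)
n=26: W (go to 18, an L position)
n=27: W (go to 19, an L position)
n=28: L (options 26(W), 22(W), 20(W) are all W)
n=29: L (options 27(W), 23(W), 21(W) are all W)
n=30: W (go to 28, an L position)
n=31: W (go to 29, an L position)
The losing starting values of n are exactly the entries labelled L in this table (10 of them).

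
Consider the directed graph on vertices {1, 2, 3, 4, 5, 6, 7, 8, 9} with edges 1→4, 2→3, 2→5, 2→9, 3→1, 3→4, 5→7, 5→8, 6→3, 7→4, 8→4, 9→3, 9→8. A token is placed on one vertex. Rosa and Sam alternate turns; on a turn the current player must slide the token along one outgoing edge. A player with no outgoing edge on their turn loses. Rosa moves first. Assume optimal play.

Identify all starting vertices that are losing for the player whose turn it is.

4, 5, 6, 9

Use the standard recursion: the mover loses at a terminal position; elsewhere, the mover wins exactly when some move hands the opponent an L position.
Every edge goes from a vertex to one that appears earlier in the order 4, 1, 7, 8, 5, 3, 9, 6, 2, so processing vertices in that order labels each vertex after all of its successors.
4: no outgoing edge → L
1: reaches L-position 4 → W
7: reaches L-position 4 → W
8: reaches L-position 4 → W
5: only reaches 8(W), 7(W), all W → L
3: reaches L-position 4 → W
9: only reaches 3(W), 8(W), all W → L
6: only reaches 3(W), which is W → L
2: reaches L-position 9 → W
The losing starting vertices are exactly the entries labelled L in this table (4 of them).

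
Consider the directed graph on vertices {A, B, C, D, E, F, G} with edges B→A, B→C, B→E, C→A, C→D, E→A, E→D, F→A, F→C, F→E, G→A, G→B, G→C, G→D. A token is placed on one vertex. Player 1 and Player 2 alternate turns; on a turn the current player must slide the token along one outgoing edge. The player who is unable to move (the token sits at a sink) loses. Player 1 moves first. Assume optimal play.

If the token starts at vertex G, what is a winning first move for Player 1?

Positions with no move are L. A position that does have a move is losing for the player to move precisely when every available move leads to a winning position for the opponent. Fill in the labels:
Every edge goes from a vertex to one that appears earlier in the order A, D, E, C, F, B, G, so processing vertices in that order labels each vertex after all of its successors.
A: no outgoing edge → L
D: no outgoing edge → L
E: reaches L-position D → W
C: reaches L-position D → W
F: reaches L-position A → W
B: reaches L-position A → W
G: reaches L-position D → W
From G, the L positions reachable in one move are: D, A. Any move reaching one of these is winning.

Move to D.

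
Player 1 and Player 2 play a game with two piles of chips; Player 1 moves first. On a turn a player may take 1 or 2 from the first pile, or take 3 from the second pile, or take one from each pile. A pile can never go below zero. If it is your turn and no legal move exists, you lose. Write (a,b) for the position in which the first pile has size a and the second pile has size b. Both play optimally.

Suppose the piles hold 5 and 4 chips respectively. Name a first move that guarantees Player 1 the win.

Move to (4,4).

Classify positions by backward induction: terminal positions (no move available) are L. From any other position, the mover wins iff some move reaches an L.
No move ever increases a pile, so every position that can arise here has a ≤ 5 and b ≤ 4; it is enough to label the cells with 0 ≤ a ≤ 5 and 0 ≤ b ≤ 4.
Every move lowers a or b (never raises either), so fill the grid row by row in increasing a, and left to right within a row: each cell's successors are then already labelled.
      b=0  b=1  b=2  b=3  b=4
a=0:    L    L    L    W    W
a=1:    W    W    W    W    L
a=2:    W    W    W    L    W
a=3:    L    L    L    W    W
a=4:    W    W    W    W    L
a=5:    W    W    W    L    W
Cells with no legal move (terminal, hence L): (0,0), (0,1), (0,2).
The remaining L cells, each justified by listing all of its moves:
(1,4): →(0,4)(W), (1,1)(W), (0,3)(W) — all W, so L
(2,3): →(1,3)(W), (0,3)(W), (2,0)(W), (1,2)(W) — all W, so L
(3,0): →(2,0)(W), (1,0)(W) — all W, so L
(3,1): →(2,1)(W), (1,1)(W), (2,0)(W) — all W, so L
(3,2): →(2,2)(W), (1,2)(W), (2,1)(W) — all W, so L
(4,4): →(3,4)(W), (2,4)(W), (4,1)(W), (3,3)(W) — all W, so L
(5,3): →(4,3)(W), (3,3)(W), (5,0)(W), (4,2)(W) — all W, so L
Every other cell has at least one move into one of the L cells above, so it is W.
From (5,4), the L positions reachable in one move are: (4,4).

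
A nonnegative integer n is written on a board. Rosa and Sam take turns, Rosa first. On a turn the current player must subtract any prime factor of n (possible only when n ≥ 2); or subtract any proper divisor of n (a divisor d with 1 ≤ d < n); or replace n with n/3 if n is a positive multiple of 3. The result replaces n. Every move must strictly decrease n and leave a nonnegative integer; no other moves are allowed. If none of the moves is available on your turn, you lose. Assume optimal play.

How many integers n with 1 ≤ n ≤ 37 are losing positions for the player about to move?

Label each position W (a win for the player to move) or L (a loss). A position with no legal move is L; any other position is W exactly when some move reaches an L, and L when every move reaches a W.
n=0: no move → L
n=1: no move → L
n=2: can move to 0, which is L ⇒ W
n=3: can move to 0, which is L ⇒ W
n=4: moves to 2(W), 3(W); every one is W ⇒ L
n=5: can move to 0, which is L ⇒ W
n=6: can move to 4, which is L ⇒ W
n=7: can move to 0, which is L ⇒ W
n=8: can move to 4, which is L ⇒ W
n=9: moves to 3(W), 6(W), 8(W); every one is W ⇒ L
n=10: can move to 9, which is L ⇒ W
n=11: can move to 0, which is L ⇒ W
n=12: can move to 4, which is L ⇒ W
n=13: can move to 0, which is L ⇒ W
n=14: moves to 7(W), 12(W), 13(W); every one is W ⇒ L
n=15: can move to 14, which is L ⇒ W
n=16: can move to 14, which is L ⇒ W
n=17: can move to 0, which is L ⇒ W
n=18: can move to 9, which is L ⇒ W
n=19: can move to 0, which is L ⇒ W
n=20: moves to 10(W), 15(W), 16(W), 18(W), 19(W); every one is W ⇒ L
n=21: can move to 14, which is L ⇒ W
n=22: can move to 20, which is L ⇒ W
n=23: can move to 0, which is L ⇒ W
n=24: can move to 20, which is L ⇒ W
n=25: can move to 20, which is L ⇒ W
n=26: moves to 13(W), 24(W), 25(W); every one is W ⇒ L
n=27: can move to 9, which is L ⇒ W
n=28: can move to 14, which is L ⇒ W
n=29: can move to 0, which is L ⇒ W
n=30: can move to 20, which is L ⇒ W
n=31: can move to 0, which is L ⇒ W
n=32: moves to 16(W), 24(W), 28(W), 30(W), 31(W); every one is W ⇒ L
n=33: can move to 32, which is L ⇒ W
n=34: can move to 32, which is L ⇒ W
n=35: moves to 28(W), 30(W), 34(W); every one is W ⇒ L
n=36: can move to 32, which is L ⇒ W
n=37: can move to 0, which is L ⇒ W
L entries with 1 ≤ n ≤ 37 (n=0 is outside the asked range and is not counted): n = 1, 4, 9, 14, 20, 26, 32, 35; that makes 8.

8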